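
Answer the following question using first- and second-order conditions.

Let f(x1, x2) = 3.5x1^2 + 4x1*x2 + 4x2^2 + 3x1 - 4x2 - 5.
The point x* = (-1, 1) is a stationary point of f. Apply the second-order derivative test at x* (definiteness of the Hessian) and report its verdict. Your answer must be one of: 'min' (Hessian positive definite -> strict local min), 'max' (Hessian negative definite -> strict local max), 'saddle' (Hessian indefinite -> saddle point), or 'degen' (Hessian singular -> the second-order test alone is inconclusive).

Compute the Hessian H = grad^2 f:
  H = [[7, 4], [4, 8]]
Verify stationarity: grad f(x*) = H x* + g = (0, 0).
Eigenvalues of H: 3.4689, 11.5311.
Both eigenvalues > 0, so H is positive definite -> x* is a strict local min.

min


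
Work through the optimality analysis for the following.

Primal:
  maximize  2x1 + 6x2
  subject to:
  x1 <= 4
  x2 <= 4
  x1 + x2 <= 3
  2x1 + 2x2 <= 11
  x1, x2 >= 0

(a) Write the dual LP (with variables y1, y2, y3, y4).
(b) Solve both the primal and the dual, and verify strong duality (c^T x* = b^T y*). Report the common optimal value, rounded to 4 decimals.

The standard primal-dual pair for 'max c^T x s.t. A x <= b, x >= 0' is:
  Dual:  min b^T y  s.t.  A^T y >= c,  y >= 0.

So the dual LP is:
  minimize  4y1 + 4y2 + 3y3 + 11y4
  subject to:
    y1 + y3 + 2y4 >= 2
    y2 + y3 + 2y4 >= 6
    y1, y2, y3, y4 >= 0

Solving the primal: x* = (0, 3).
  primal value c^T x* = 18.
Solving the dual: y* = (0, 0, 6, 0).
  dual value b^T y* = 18.
Strong duality: c^T x* = b^T y*. Confirmed.

18


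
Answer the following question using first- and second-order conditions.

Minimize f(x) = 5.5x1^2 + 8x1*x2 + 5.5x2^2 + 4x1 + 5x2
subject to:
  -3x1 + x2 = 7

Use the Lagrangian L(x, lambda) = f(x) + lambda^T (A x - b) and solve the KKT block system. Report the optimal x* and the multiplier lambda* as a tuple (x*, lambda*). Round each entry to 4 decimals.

Form the Lagrangian:
  L(x, lambda) = (1/2) x^T Q x + c^T x + lambda^T (A x - b)
Stationarity (grad_x L = 0): Q x + c + A^T lambda = 0.
Primal feasibility: A x = b.

This gives the KKT block system:
  [ Q   A^T ] [ x     ]   [-c ]
  [ A    0  ] [ lambda ] = [ b ]

Solving the linear system:
  x*      = (-1.9367, 1.1899)
  lambda* = (-2.5949)
  f(x*)   = 8.1835

x* = (-1.9367, 1.1899), lambda* = (-2.5949)


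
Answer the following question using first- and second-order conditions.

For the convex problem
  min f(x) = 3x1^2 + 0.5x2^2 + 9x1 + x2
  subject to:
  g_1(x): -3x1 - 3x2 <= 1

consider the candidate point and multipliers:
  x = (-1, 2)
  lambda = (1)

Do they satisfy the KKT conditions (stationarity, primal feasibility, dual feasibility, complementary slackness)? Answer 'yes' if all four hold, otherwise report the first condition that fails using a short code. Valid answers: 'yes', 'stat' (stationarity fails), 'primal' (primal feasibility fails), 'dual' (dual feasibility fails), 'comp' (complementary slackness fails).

Gradient of f: grad f(x) = Q x + c = (3, 3)
Constraint values g_i(x) = a_i^T x - b_i:
  g_1((-1, 2)) = -4
Stationarity residual: grad f(x) + sum_i lambda_i a_i = (0, 0)
  -> stationarity OK
Primal feasibility (all g_i <= 0): OK
Dual feasibility (all lambda_i >= 0): OK
Complementary slackness (lambda_i * g_i(x) = 0 for all i): FAILS

Verdict: the first failing condition is complementary_slackness -> comp.

comp


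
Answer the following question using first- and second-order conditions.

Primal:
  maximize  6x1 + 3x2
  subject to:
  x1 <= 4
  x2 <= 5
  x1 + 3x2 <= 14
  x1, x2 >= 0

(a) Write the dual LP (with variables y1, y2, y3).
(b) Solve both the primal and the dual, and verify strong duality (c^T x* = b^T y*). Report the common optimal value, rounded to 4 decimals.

The standard primal-dual pair for 'max c^T x s.t. A x <= b, x >= 0' is:
  Dual:  min b^T y  s.t.  A^T y >= c,  y >= 0.

So the dual LP is:
  minimize  4y1 + 5y2 + 14y3
  subject to:
    y1 + y3 >= 6
    y2 + 3y3 >= 3
    y1, y2, y3 >= 0

Solving the primal: x* = (4, 3.3333).
  primal value c^T x* = 34.
Solving the dual: y* = (5, 0, 1).
  dual value b^T y* = 34.
Strong duality: c^T x* = b^T y*. Confirmed.

34


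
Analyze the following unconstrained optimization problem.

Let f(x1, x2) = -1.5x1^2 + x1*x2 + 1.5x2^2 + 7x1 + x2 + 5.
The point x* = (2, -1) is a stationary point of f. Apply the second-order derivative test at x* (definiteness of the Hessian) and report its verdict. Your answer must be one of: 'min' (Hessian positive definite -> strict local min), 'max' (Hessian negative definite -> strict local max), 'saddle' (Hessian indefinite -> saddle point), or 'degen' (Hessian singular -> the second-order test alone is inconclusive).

Compute the Hessian H = grad^2 f:
  H = [[-3, 1], [1, 3]]
Verify stationarity: grad f(x*) = H x* + g = (0, 0).
Eigenvalues of H: -3.1623, 3.1623.
Eigenvalues have mixed signs, so H is indefinite -> x* is a saddle point.

saddle


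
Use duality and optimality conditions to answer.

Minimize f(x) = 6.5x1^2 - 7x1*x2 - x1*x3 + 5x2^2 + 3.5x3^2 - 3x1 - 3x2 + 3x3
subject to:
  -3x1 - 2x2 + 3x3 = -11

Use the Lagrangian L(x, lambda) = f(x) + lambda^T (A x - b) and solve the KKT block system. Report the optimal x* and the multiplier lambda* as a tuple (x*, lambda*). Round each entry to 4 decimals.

Form the Lagrangian:
  L(x, lambda) = (1/2) x^T Q x + c^T x + lambda^T (A x - b)
Stationarity (grad_x L = 0): Q x + c + A^T lambda = 0.
Primal feasibility: A x = b.

This gives the KKT block system:
  [ Q   A^T ] [ x     ]   [-c ]
  [ A    0  ] [ lambda ] = [ b ]

Solving the linear system:
  x*      = (1.51, 1.7269, -1.0054)
  lambda* = (1.8492)
  f(x*)   = 3.8074

x* = (1.51, 1.7269, -1.0054), lambda* = (1.8492)


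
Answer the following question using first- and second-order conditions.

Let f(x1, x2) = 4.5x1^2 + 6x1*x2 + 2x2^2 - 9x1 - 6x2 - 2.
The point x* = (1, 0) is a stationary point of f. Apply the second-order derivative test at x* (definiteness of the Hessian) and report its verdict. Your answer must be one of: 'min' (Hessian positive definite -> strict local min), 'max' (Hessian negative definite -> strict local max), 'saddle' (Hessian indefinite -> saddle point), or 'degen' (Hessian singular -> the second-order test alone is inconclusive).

Compute the Hessian H = grad^2 f:
  H = [[9, 6], [6, 4]]
Verify stationarity: grad f(x*) = H x* + g = (0, 0).
Eigenvalues of H: 0, 13.
H has a zero eigenvalue (singular; positive semidefinite but not definite), so H is neither positive definite, negative definite, nor indefinite. The second-order test alone is inconclusive -> degen.
(Indeed, f is constant along the null direction of H through x*, so x* is not a strict local extremum.)

degen


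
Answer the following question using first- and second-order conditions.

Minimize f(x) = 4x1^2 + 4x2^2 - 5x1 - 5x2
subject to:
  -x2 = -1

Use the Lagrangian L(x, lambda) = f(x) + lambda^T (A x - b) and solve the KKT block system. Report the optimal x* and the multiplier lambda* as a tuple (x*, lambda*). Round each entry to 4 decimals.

Form the Lagrangian:
  L(x, lambda) = (1/2) x^T Q x + c^T x + lambda^T (A x - b)
Stationarity (grad_x L = 0): Q x + c + A^T lambda = 0.
Primal feasibility: A x = b.

This gives the KKT block system:
  [ Q   A^T ] [ x     ]   [-c ]
  [ A    0  ] [ lambda ] = [ b ]

Solving the linear system:
  x*      = (0.625, 1)
  lambda* = (3)
  f(x*)   = -2.5625

x* = (0.625, 1), lambda* = (3)


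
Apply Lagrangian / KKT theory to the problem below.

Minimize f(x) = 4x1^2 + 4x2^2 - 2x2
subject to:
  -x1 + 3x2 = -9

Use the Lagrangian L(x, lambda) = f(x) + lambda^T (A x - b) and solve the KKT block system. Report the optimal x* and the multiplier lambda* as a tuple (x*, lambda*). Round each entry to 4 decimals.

Form the Lagrangian:
  L(x, lambda) = (1/2) x^T Q x + c^T x + lambda^T (A x - b)
Stationarity (grad_x L = 0): Q x + c + A^T lambda = 0.
Primal feasibility: A x = b.

This gives the KKT block system:
  [ Q   A^T ] [ x     ]   [-c ]
  [ A    0  ] [ lambda ] = [ b ]

Solving the linear system:
  x*      = (0.975, -2.675)
  lambda* = (7.8)
  f(x*)   = 37.775

x* = (0.975, -2.675), lambda* = (7.8)


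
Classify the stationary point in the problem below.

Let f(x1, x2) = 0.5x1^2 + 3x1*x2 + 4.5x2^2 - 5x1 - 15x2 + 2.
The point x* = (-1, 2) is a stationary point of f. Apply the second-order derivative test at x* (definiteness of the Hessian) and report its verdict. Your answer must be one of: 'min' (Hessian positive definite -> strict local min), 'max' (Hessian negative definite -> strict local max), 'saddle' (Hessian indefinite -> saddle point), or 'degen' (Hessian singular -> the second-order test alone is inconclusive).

Compute the Hessian H = grad^2 f:
  H = [[1, 3], [3, 9]]
Verify stationarity: grad f(x*) = H x* + g = (0, 0).
Eigenvalues of H: 0, 10.
H has a zero eigenvalue (singular; positive semidefinite but not definite), so H is neither positive definite, negative definite, nor indefinite. The second-order test alone is inconclusive -> degen.
(Indeed, f is constant along the null direction of H through x*, so x* is not a strict local extremum.)

degen


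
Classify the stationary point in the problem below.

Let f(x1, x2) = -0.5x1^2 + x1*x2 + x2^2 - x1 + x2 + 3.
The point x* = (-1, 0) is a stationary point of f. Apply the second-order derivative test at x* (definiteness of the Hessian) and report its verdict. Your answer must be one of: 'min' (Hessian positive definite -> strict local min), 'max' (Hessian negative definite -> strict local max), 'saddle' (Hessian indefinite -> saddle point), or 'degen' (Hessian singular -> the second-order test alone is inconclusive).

Compute the Hessian H = grad^2 f:
  H = [[-1, 1], [1, 2]]
Verify stationarity: grad f(x*) = H x* + g = (0, 0).
Eigenvalues of H: -1.3028, 2.3028.
Eigenvalues have mixed signs, so H is indefinite -> x* is a saddle point.

saddle


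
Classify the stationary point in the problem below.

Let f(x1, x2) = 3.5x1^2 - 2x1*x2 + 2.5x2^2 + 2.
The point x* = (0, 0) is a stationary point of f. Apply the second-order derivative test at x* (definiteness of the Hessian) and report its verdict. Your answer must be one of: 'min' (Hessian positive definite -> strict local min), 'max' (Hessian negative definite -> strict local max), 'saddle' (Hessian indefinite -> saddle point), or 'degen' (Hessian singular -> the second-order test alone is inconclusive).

Compute the Hessian H = grad^2 f:
  H = [[7, -2], [-2, 5]]
Verify stationarity: grad f(x*) = H x* + g = (0, 0).
Eigenvalues of H: 3.7639, 8.2361.
Both eigenvalues > 0, so H is positive definite -> x* is a strict local min.

min


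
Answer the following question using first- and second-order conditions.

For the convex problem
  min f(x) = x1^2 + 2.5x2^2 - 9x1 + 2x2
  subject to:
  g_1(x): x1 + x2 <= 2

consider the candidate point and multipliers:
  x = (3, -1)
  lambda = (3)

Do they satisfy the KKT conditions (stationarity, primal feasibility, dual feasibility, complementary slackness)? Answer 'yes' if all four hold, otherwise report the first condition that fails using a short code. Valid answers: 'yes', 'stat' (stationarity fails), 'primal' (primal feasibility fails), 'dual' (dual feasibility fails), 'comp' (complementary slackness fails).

Gradient of f: grad f(x) = Q x + c = (-3, -3)
Constraint values g_i(x) = a_i^T x - b_i:
  g_1((3, -1)) = 0
Stationarity residual: grad f(x) + sum_i lambda_i a_i = (0, 0)
  -> stationarity OK
Primal feasibility (all g_i <= 0): OK
Dual feasibility (all lambda_i >= 0): OK
Complementary slackness (lambda_i * g_i(x) = 0 for all i): OK

Verdict: yes, KKT holds.

yes


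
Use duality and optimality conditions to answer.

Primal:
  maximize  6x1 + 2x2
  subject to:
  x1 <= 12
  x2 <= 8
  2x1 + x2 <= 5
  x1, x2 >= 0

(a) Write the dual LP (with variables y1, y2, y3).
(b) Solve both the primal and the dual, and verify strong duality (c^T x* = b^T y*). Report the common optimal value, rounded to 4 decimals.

The standard primal-dual pair for 'max c^T x s.t. A x <= b, x >= 0' is:
  Dual:  min b^T y  s.t.  A^T y >= c,  y >= 0.

So the dual LP is:
  minimize  12y1 + 8y2 + 5y3
  subject to:
    y1 + 2y3 >= 6
    y2 + y3 >= 2
    y1, y2, y3 >= 0

Solving the primal: x* = (2.5, 0).
  primal value c^T x* = 15.
Solving the dual: y* = (0, 0, 3).
  dual value b^T y* = 15.
Strong duality: c^T x* = b^T y*. Confirmed.

15


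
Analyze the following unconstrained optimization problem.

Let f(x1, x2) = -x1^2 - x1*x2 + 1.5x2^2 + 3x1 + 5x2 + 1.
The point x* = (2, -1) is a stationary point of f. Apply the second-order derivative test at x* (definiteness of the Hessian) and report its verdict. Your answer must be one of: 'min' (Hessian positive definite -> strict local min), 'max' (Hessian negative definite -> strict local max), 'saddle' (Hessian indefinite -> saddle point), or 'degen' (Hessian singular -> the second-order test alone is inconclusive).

Compute the Hessian H = grad^2 f:
  H = [[-2, -1], [-1, 3]]
Verify stationarity: grad f(x*) = H x* + g = (0, 0).
Eigenvalues of H: -2.1926, 3.1926.
Eigenvalues have mixed signs, so H is indefinite -> x* is a saddle point.

saddle


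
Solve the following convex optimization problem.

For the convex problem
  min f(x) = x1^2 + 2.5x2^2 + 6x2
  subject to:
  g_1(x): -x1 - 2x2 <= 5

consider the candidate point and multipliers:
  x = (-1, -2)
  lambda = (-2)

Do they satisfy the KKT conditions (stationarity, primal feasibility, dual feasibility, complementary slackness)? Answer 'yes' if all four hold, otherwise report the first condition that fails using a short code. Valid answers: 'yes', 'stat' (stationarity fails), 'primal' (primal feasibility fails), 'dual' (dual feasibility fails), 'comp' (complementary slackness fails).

Gradient of f: grad f(x) = Q x + c = (-2, -4)
Constraint values g_i(x) = a_i^T x - b_i:
  g_1((-1, -2)) = 0
Stationarity residual: grad f(x) + sum_i lambda_i a_i = (0, 0)
  -> stationarity OK
Primal feasibility (all g_i <= 0): OK
Dual feasibility (all lambda_i >= 0): FAILS
Complementary slackness (lambda_i * g_i(x) = 0 for all i): OK

Verdict: the first failing condition is dual_feasibility -> dual.

dual


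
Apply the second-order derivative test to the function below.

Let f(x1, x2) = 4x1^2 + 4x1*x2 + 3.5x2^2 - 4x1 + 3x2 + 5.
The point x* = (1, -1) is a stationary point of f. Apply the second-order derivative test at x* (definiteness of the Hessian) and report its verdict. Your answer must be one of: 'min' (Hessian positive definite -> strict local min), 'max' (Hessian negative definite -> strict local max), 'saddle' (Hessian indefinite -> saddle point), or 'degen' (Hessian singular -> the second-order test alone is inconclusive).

Compute the Hessian H = grad^2 f:
  H = [[8, 4], [4, 7]]
Verify stationarity: grad f(x*) = H x* + g = (0, 0).
Eigenvalues of H: 3.4689, 11.5311.
Both eigenvalues > 0, so H is positive definite -> x* is a strict local min.

min


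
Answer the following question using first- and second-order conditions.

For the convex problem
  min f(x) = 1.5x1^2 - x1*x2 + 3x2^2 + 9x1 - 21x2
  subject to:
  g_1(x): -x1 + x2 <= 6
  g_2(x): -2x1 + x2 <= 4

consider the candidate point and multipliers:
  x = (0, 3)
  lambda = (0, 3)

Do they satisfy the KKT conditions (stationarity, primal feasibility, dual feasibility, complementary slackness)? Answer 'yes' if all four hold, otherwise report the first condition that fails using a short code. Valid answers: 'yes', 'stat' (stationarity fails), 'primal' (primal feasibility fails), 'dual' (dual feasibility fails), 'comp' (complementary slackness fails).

Gradient of f: grad f(x) = Q x + c = (6, -3)
Constraint values g_i(x) = a_i^T x - b_i:
  g_1((0, 3)) = -3
  g_2((0, 3)) = -1
Stationarity residual: grad f(x) + sum_i lambda_i a_i = (0, 0)
  -> stationarity OK
Primal feasibility (all g_i <= 0): OK
Dual feasibility (all lambda_i >= 0): OK
Complementary slackness (lambda_i * g_i(x) = 0 for all i): FAILS

Verdict: the first failing condition is complementary_slackness -> comp.

comp


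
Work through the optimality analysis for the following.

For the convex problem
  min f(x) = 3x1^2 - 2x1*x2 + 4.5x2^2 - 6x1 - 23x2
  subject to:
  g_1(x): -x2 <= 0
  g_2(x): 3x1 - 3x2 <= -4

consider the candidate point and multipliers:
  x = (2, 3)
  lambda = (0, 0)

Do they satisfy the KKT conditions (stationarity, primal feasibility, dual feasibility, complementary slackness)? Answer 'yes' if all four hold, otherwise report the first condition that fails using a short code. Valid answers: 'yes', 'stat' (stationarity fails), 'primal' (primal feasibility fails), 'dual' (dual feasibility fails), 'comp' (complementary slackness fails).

Gradient of f: grad f(x) = Q x + c = (0, 0)
Constraint values g_i(x) = a_i^T x - b_i:
  g_1((2, 3)) = -3
  g_2((2, 3)) = 1
Stationarity residual: grad f(x) + sum_i lambda_i a_i = (0, 0)
  -> stationarity OK
Primal feasibility (all g_i <= 0): FAILS
Dual feasibility (all lambda_i >= 0): OK
Complementary slackness (lambda_i * g_i(x) = 0 for all i): OK

Verdict: the first failing condition is primal_feasibility -> primal.

primal


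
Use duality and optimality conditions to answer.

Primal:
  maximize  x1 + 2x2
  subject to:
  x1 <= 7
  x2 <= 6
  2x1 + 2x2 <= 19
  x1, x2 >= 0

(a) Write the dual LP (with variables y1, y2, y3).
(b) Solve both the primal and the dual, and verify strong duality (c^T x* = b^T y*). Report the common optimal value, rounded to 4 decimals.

The standard primal-dual pair for 'max c^T x s.t. A x <= b, x >= 0' is:
  Dual:  min b^T y  s.t.  A^T y >= c,  y >= 0.

So the dual LP is:
  minimize  7y1 + 6y2 + 19y3
  subject to:
    y1 + 2y3 >= 1
    y2 + 2y3 >= 2
    y1, y2, y3 >= 0

Solving the primal: x* = (3.5, 6).
  primal value c^T x* = 15.5.
Solving the dual: y* = (0, 1, 0.5).
  dual value b^T y* = 15.5.
Strong duality: c^T x* = b^T y*. Confirmed.

15.5


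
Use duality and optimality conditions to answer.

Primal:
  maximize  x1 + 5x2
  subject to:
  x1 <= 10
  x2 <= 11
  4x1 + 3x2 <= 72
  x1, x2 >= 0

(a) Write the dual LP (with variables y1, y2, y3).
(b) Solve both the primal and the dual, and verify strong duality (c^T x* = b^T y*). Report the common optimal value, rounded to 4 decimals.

The standard primal-dual pair for 'max c^T x s.t. A x <= b, x >= 0' is:
  Dual:  min b^T y  s.t.  A^T y >= c,  y >= 0.

So the dual LP is:
  minimize  10y1 + 11y2 + 72y3
  subject to:
    y1 + 4y3 >= 1
    y2 + 3y3 >= 5
    y1, y2, y3 >= 0

Solving the primal: x* = (9.75, 11).
  primal value c^T x* = 64.75.
Solving the dual: y* = (0, 4.25, 0.25).
  dual value b^T y* = 64.75.
Strong duality: c^T x* = b^T y*. Confirmed.

64.75


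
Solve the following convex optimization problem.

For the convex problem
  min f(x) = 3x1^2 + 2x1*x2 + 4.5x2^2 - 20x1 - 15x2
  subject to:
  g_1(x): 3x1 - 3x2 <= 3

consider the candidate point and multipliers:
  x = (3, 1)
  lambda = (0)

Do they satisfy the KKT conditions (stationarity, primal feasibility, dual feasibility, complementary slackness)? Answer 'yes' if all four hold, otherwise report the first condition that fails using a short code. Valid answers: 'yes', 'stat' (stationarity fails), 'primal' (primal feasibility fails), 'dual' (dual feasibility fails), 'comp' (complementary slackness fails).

Gradient of f: grad f(x) = Q x + c = (0, 0)
Constraint values g_i(x) = a_i^T x - b_i:
  g_1((3, 1)) = 3
Stationarity residual: grad f(x) + sum_i lambda_i a_i = (0, 0)
  -> stationarity OK
Primal feasibility (all g_i <= 0): FAILS
Dual feasibility (all lambda_i >= 0): OK
Complementary slackness (lambda_i * g_i(x) = 0 for all i): OK

Verdict: the first failing condition is primal_feasibility -> primal.

primal


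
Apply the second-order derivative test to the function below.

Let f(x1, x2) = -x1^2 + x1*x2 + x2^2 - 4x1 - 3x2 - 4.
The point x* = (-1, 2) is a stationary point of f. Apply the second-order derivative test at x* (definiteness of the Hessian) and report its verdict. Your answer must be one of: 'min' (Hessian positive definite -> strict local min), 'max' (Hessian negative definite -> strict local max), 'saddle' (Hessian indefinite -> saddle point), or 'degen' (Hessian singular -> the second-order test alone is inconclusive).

Compute the Hessian H = grad^2 f:
  H = [[-2, 1], [1, 2]]
Verify stationarity: grad f(x*) = H x* + g = (0, 0).
Eigenvalues of H: -2.2361, 2.2361.
Eigenvalues have mixed signs, so H is indefinite -> x* is a saddle point.

saddle


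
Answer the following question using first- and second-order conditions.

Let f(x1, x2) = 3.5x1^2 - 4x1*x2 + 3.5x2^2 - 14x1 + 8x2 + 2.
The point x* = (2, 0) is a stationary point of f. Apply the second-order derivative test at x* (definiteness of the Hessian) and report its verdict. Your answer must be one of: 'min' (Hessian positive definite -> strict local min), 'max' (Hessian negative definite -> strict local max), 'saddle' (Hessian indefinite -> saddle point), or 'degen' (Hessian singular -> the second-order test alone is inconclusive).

Compute the Hessian H = grad^2 f:
  H = [[7, -4], [-4, 7]]
Verify stationarity: grad f(x*) = H x* + g = (0, 0).
Eigenvalues of H: 3, 11.
Both eigenvalues > 0, so H is positive definite -> x* is a strict local min.

min


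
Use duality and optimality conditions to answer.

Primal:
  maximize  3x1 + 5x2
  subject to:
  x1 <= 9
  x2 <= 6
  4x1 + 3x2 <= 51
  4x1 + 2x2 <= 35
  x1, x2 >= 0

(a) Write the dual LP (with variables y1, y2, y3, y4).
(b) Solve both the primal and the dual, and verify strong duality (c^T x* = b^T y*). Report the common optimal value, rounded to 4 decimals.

The standard primal-dual pair for 'max c^T x s.t. A x <= b, x >= 0' is:
  Dual:  min b^T y  s.t.  A^T y >= c,  y >= 0.

So the dual LP is:
  minimize  9y1 + 6y2 + 51y3 + 35y4
  subject to:
    y1 + 4y3 + 4y4 >= 3
    y2 + 3y3 + 2y4 >= 5
    y1, y2, y3, y4 >= 0

Solving the primal: x* = (5.75, 6).
  primal value c^T x* = 47.25.
Solving the dual: y* = (0, 3.5, 0, 0.75).
  dual value b^T y* = 47.25.
Strong duality: c^T x* = b^T y*. Confirmed.

47.25


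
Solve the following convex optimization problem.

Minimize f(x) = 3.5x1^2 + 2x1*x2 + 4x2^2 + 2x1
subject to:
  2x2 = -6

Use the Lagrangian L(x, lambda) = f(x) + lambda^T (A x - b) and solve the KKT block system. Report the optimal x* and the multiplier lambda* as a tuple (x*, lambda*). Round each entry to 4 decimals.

Form the Lagrangian:
  L(x, lambda) = (1/2) x^T Q x + c^T x + lambda^T (A x - b)
Stationarity (grad_x L = 0): Q x + c + A^T lambda = 0.
Primal feasibility: A x = b.

This gives the KKT block system:
  [ Q   A^T ] [ x     ]   [-c ]
  [ A    0  ] [ lambda ] = [ b ]

Solving the linear system:
  x*      = (0.5714, -3)
  lambda* = (11.4286)
  f(x*)   = 34.8571

x* = (0.5714, -3), lambda* = (11.4286)


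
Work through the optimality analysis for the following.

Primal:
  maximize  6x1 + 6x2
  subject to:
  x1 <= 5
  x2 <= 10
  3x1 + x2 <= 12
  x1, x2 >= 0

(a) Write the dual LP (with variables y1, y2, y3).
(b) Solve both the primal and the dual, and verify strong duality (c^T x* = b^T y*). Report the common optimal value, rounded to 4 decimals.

The standard primal-dual pair for 'max c^T x s.t. A x <= b, x >= 0' is:
  Dual:  min b^T y  s.t.  A^T y >= c,  y >= 0.

So the dual LP is:
  minimize  5y1 + 10y2 + 12y3
  subject to:
    y1 + 3y3 >= 6
    y2 + y3 >= 6
    y1, y2, y3 >= 0

Solving the primal: x* = (0.6667, 10).
  primal value c^T x* = 64.
Solving the dual: y* = (0, 4, 2).
  dual value b^T y* = 64.
Strong duality: c^T x* = b^T y*. Confirmed.

64


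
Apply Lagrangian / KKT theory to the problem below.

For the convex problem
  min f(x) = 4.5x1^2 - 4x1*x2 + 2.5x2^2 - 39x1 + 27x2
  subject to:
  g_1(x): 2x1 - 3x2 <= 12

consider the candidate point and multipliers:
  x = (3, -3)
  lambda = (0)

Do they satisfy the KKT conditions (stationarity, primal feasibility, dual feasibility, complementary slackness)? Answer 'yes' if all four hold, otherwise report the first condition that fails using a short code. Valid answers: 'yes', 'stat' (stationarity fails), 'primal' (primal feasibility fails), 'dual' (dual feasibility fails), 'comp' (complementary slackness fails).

Gradient of f: grad f(x) = Q x + c = (0, 0)
Constraint values g_i(x) = a_i^T x - b_i:
  g_1((3, -3)) = 3
Stationarity residual: grad f(x) + sum_i lambda_i a_i = (0, 0)
  -> stationarity OK
Primal feasibility (all g_i <= 0): FAILS
Dual feasibility (all lambda_i >= 0): OK
Complementary slackness (lambda_i * g_i(x) = 0 for all i): OK

Verdict: the first failing condition is primal_feasibility -> primal.

primal


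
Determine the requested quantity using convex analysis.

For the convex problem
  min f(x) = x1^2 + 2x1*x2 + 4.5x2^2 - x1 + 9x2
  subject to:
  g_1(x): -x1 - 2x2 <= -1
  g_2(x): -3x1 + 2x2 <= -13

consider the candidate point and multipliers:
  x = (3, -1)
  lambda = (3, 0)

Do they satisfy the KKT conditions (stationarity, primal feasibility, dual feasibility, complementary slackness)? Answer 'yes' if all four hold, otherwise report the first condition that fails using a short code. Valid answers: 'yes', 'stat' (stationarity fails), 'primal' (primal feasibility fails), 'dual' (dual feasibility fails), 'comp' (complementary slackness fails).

Gradient of f: grad f(x) = Q x + c = (3, 6)
Constraint values g_i(x) = a_i^T x - b_i:
  g_1((3, -1)) = 0
  g_2((3, -1)) = 2
Stationarity residual: grad f(x) + sum_i lambda_i a_i = (0, 0)
  -> stationarity OK
Primal feasibility (all g_i <= 0): FAILS
Dual feasibility (all lambda_i >= 0): OK
Complementary slackness (lambda_i * g_i(x) = 0 for all i): OK

Verdict: the first failing condition is primal_feasibility -> primal.

primal


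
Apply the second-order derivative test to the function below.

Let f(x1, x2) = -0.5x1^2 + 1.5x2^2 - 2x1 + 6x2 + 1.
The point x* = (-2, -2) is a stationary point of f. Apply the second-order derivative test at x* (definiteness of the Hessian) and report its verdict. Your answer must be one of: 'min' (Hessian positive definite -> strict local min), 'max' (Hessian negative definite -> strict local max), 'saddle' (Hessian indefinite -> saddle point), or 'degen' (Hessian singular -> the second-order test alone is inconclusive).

Compute the Hessian H = grad^2 f:
  H = [[-1, 0], [0, 3]]
Verify stationarity: grad f(x*) = H x* + g = (0, 0).
Eigenvalues of H: -1, 3.
Eigenvalues have mixed signs, so H is indefinite -> x* is a saddle point.

saddle


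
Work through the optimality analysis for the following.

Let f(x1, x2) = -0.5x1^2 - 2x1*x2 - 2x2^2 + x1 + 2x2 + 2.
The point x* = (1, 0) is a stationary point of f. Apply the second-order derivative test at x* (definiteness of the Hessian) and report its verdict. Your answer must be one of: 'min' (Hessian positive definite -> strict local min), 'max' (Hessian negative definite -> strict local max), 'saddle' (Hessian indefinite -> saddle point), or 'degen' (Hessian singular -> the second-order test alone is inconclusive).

Compute the Hessian H = grad^2 f:
  H = [[-1, -2], [-2, -4]]
Verify stationarity: grad f(x*) = H x* + g = (0, 0).
Eigenvalues of H: -5, 0.
H has a zero eigenvalue (singular; negative semidefinite but not definite), so H is neither positive definite, negative definite, nor indefinite. The second-order test alone is inconclusive -> degen.
(Indeed, f is constant along the null direction of H through x*, so x* is not a strict local extremum.)

degen


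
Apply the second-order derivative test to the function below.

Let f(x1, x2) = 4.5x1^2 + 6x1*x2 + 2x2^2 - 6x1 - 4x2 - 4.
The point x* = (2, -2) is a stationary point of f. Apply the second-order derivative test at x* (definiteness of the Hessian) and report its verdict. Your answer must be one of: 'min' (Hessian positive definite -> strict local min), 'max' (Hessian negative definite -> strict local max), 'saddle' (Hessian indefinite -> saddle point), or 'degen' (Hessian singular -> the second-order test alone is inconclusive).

Compute the Hessian H = grad^2 f:
  H = [[9, 6], [6, 4]]
Verify stationarity: grad f(x*) = H x* + g = (0, 0).
Eigenvalues of H: 0, 13.
H has a zero eigenvalue (singular; positive semidefinite but not definite), so H is neither positive definite, negative definite, nor indefinite. The second-order test alone is inconclusive -> degen.
(Indeed, f is constant along the null direction of H through x*, so x* is not a strict local extremum.)

degen


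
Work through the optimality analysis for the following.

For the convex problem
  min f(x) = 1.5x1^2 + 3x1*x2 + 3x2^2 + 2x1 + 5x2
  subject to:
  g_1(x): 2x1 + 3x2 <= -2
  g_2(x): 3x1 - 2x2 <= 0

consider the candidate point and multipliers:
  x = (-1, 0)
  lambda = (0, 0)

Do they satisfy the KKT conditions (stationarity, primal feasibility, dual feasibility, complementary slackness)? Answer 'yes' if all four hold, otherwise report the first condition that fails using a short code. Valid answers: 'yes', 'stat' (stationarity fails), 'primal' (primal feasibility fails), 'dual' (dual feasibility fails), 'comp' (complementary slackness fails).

Gradient of f: grad f(x) = Q x + c = (-1, 2)
Constraint values g_i(x) = a_i^T x - b_i:
  g_1((-1, 0)) = 0
  g_2((-1, 0)) = -3
Stationarity residual: grad f(x) + sum_i lambda_i a_i = (-1, 2)
  -> stationarity FAILS
Primal feasibility (all g_i <= 0): OK
Dual feasibility (all lambda_i >= 0): OK
Complementary slackness (lambda_i * g_i(x) = 0 for all i): OK

Verdict: the first failing condition is stationarity -> stat.

stat


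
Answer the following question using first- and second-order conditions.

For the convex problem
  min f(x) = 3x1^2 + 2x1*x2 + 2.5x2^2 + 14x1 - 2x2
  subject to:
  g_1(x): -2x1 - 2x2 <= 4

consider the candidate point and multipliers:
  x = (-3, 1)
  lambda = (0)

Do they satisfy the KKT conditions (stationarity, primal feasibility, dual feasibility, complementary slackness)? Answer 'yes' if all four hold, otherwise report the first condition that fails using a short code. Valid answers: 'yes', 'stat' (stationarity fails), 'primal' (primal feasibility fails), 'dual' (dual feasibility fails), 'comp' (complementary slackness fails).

Gradient of f: grad f(x) = Q x + c = (-2, -3)
Constraint values g_i(x) = a_i^T x - b_i:
  g_1((-3, 1)) = 0
Stationarity residual: grad f(x) + sum_i lambda_i a_i = (-2, -3)
  -> stationarity FAILS
Primal feasibility (all g_i <= 0): OK
Dual feasibility (all lambda_i >= 0): OK
Complementary slackness (lambda_i * g_i(x) = 0 for all i): OK

Verdict: the first failing condition is stationarity -> stat.

stat


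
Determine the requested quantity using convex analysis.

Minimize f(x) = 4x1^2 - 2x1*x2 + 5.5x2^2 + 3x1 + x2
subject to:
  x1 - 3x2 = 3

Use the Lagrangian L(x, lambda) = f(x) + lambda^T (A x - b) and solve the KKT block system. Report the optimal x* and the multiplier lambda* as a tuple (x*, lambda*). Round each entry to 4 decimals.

Form the Lagrangian:
  L(x, lambda) = (1/2) x^T Q x + c^T x + lambda^T (A x - b)
Stationarity (grad_x L = 0): Q x + c + A^T lambda = 0.
Primal feasibility: A x = b.

This gives the KKT block system:
  [ Q   A^T ] [ x     ]   [-c ]
  [ A    0  ] [ lambda ] = [ b ]

Solving the linear system:
  x*      = (-0.2113, -1.0704)
  lambda* = (-3.4507)
  f(x*)   = 4.3239

x* = (-0.2113, -1.0704), lambda* = (-3.4507)


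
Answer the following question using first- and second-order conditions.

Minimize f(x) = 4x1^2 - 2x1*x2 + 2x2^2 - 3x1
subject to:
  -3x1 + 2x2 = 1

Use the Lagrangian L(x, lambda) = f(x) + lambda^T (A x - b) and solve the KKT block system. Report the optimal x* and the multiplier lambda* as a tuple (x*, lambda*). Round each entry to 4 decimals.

Form the Lagrangian:
  L(x, lambda) = (1/2) x^T Q x + c^T x + lambda^T (A x - b)
Stationarity (grad_x L = 0): Q x + c + A^T lambda = 0.
Primal feasibility: A x = b.

This gives the KKT block system:
  [ Q   A^T ] [ x     ]   [-c ]
  [ A    0  ] [ lambda ] = [ b ]

Solving the linear system:
  x*      = (0.0909, 0.6364)
  lambda* = (-1.1818)
  f(x*)   = 0.4545

x* = (0.0909, 0.6364), lambda* = (-1.1818)


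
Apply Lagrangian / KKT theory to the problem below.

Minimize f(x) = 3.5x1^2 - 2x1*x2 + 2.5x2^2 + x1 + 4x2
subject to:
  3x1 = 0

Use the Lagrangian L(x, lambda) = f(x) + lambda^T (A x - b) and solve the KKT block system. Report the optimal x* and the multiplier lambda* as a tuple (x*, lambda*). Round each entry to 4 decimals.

Form the Lagrangian:
  L(x, lambda) = (1/2) x^T Q x + c^T x + lambda^T (A x - b)
Stationarity (grad_x L = 0): Q x + c + A^T lambda = 0.
Primal feasibility: A x = b.

This gives the KKT block system:
  [ Q   A^T ] [ x     ]   [-c ]
  [ A    0  ] [ lambda ] = [ b ]

Solving the linear system:
  x*      = (0, -0.8)
  lambda* = (-0.8667)
  f(x*)   = -1.6

x* = (0, -0.8), lambda* = (-0.8667)


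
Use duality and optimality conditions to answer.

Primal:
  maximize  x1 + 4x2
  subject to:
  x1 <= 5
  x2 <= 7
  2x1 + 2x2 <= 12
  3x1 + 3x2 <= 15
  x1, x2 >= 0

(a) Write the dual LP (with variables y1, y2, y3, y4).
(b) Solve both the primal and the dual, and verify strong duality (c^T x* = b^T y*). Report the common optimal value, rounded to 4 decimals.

The standard primal-dual pair for 'max c^T x s.t. A x <= b, x >= 0' is:
  Dual:  min b^T y  s.t.  A^T y >= c,  y >= 0.

So the dual LP is:
  minimize  5y1 + 7y2 + 12y3 + 15y4
  subject to:
    y1 + 2y3 + 3y4 >= 1
    y2 + 2y3 + 3y4 >= 4
    y1, y2, y3, y4 >= 0

Solving the primal: x* = (0, 5).
  primal value c^T x* = 20.
Solving the dual: y* = (0, 0, 0, 1.3333).
  dual value b^T y* = 20.
Strong duality: c^T x* = b^T y*. Confirmed.

20


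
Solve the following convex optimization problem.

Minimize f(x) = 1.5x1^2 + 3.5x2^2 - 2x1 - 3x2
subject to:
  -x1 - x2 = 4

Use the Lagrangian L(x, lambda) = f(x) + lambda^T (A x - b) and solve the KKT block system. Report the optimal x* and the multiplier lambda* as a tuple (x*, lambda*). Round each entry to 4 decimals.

Form the Lagrangian:
  L(x, lambda) = (1/2) x^T Q x + c^T x + lambda^T (A x - b)
Stationarity (grad_x L = 0): Q x + c + A^T lambda = 0.
Primal feasibility: A x = b.

This gives the KKT block system:
  [ Q   A^T ] [ x     ]   [-c ]
  [ A    0  ] [ lambda ] = [ b ]

Solving the linear system:
  x*      = (-2.9, -1.1)
  lambda* = (-10.7)
  f(x*)   = 25.95

x* = (-2.9, -1.1), lambda* = (-10.7)


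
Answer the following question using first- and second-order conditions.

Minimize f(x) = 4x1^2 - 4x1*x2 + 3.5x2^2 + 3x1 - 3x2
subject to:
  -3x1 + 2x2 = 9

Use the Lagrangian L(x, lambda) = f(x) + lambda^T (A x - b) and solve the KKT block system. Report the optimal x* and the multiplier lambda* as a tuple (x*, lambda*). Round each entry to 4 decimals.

Form the Lagrangian:
  L(x, lambda) = (1/2) x^T Q x + c^T x + lambda^T (A x - b)
Stationarity (grad_x L = 0): Q x + c + A^T lambda = 0.
Primal feasibility: A x = b.

This gives the KKT block system:
  [ Q   A^T ] [ x     ]   [-c ]
  [ A    0  ] [ lambda ] = [ b ]

Solving the linear system:
  x*      = (-2.3617, 0.9574)
  lambda* = (-6.5745)
  f(x*)   = 24.6064

x* = (-2.3617, 0.9574), lambda* = (-6.5745)


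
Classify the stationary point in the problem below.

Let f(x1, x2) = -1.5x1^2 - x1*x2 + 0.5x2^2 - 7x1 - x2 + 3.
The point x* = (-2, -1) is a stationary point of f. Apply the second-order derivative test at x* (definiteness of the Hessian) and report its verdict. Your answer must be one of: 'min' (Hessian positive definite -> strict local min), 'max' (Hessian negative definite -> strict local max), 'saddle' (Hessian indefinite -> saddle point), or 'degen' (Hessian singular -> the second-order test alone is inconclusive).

Compute the Hessian H = grad^2 f:
  H = [[-3, -1], [-1, 1]]
Verify stationarity: grad f(x*) = H x* + g = (0, 0).
Eigenvalues of H: -3.2361, 1.2361.
Eigenvalues have mixed signs, so H is indefinite -> x* is a saddle point.

saddle


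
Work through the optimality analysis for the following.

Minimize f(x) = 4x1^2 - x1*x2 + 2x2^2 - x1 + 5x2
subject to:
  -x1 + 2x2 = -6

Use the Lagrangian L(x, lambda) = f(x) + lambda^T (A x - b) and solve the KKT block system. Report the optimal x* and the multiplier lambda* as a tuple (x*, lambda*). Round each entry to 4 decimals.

Form the Lagrangian:
  L(x, lambda) = (1/2) x^T Q x + c^T x + lambda^T (A x - b)
Stationarity (grad_x L = 0): Q x + c + A^T lambda = 0.
Primal feasibility: A x = b.

This gives the KKT block system:
  [ Q   A^T ] [ x     ]   [-c ]
  [ A    0  ] [ lambda ] = [ b ]

Solving the linear system:
  x*      = (0.1875, -2.9062)
  lambda* = (3.4062)
  f(x*)   = 2.8594

x* = (0.1875, -2.9062), lambda* = (3.4062)


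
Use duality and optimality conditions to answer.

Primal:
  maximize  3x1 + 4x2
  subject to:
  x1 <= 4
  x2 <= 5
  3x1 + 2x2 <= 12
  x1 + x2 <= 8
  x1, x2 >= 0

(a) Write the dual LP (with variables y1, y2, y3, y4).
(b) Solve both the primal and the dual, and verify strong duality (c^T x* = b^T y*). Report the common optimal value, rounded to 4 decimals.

The standard primal-dual pair for 'max c^T x s.t. A x <= b, x >= 0' is:
  Dual:  min b^T y  s.t.  A^T y >= c,  y >= 0.

So the dual LP is:
  minimize  4y1 + 5y2 + 12y3 + 8y4
  subject to:
    y1 + 3y3 + y4 >= 3
    y2 + 2y3 + y4 >= 4
    y1, y2, y3, y4 >= 0

Solving the primal: x* = (0.6667, 5).
  primal value c^T x* = 22.
Solving the dual: y* = (0, 2, 1, 0).
  dual value b^T y* = 22.
Strong duality: c^T x* = b^T y*. Confirmed.

22


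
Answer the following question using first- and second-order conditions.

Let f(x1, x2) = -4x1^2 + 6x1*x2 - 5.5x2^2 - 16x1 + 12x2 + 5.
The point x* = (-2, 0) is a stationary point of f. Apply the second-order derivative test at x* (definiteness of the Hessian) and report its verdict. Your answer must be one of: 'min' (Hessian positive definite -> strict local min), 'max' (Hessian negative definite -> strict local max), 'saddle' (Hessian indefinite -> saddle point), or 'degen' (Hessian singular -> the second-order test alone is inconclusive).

Compute the Hessian H = grad^2 f:
  H = [[-8, 6], [6, -11]]
Verify stationarity: grad f(x*) = H x* + g = (0, 0).
Eigenvalues of H: -15.6847, -3.3153.
Both eigenvalues < 0, so H is negative definite -> x* is a strict local max.

max


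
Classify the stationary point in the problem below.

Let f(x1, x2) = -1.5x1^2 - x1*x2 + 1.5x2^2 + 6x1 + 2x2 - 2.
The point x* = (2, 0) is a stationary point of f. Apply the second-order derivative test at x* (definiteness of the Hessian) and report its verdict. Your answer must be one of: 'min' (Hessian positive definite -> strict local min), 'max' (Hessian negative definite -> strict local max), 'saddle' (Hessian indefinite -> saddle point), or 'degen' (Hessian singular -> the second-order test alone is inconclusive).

Compute the Hessian H = grad^2 f:
  H = [[-3, -1], [-1, 3]]
Verify stationarity: grad f(x*) = H x* + g = (0, 0).
Eigenvalues of H: -3.1623, 3.1623.
Eigenvalues have mixed signs, so H is indefinite -> x* is a saddle point.

saddle


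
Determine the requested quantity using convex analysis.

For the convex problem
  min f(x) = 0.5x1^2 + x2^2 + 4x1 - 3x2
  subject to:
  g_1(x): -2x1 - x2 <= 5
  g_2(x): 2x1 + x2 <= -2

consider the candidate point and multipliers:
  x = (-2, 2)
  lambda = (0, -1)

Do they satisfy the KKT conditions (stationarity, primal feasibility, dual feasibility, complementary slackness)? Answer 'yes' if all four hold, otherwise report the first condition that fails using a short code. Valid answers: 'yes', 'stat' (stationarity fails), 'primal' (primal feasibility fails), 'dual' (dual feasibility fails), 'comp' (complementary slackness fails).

Gradient of f: grad f(x) = Q x + c = (2, 1)
Constraint values g_i(x) = a_i^T x - b_i:
  g_1((-2, 2)) = -3
  g_2((-2, 2)) = 0
Stationarity residual: grad f(x) + sum_i lambda_i a_i = (0, 0)
  -> stationarity OK
Primal feasibility (all g_i <= 0): OK
Dual feasibility (all lambda_i >= 0): FAILS
Complementary slackness (lambda_i * g_i(x) = 0 for all i): OK

Verdict: the first failing condition is dual_feasibility -> dual.

dual


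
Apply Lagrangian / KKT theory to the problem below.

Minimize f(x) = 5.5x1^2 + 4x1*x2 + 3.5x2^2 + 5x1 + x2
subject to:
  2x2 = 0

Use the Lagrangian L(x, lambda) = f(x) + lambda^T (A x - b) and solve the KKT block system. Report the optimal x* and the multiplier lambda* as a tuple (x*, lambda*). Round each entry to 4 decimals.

Form the Lagrangian:
  L(x, lambda) = (1/2) x^T Q x + c^T x + lambda^T (A x - b)
Stationarity (grad_x L = 0): Q x + c + A^T lambda = 0.
Primal feasibility: A x = b.

This gives the KKT block system:
  [ Q   A^T ] [ x     ]   [-c ]
  [ A    0  ] [ lambda ] = [ b ]

Solving the linear system:
  x*      = (-0.4545, 0)
  lambda* = (0.4091)
  f(x*)   = -1.1364

x* = (-0.4545, 0), lambda* = (0.4091)
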